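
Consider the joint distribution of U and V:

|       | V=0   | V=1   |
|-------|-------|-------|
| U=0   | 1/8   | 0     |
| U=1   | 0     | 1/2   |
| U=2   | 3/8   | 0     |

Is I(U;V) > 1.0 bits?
Marginal P(U) (row sums):
  P(U=0) = 1/8 + 0 = 1/8
  P(U=1) = 0 + 1/2 = 1/2
  P(U=2) = 3/8 + 0 = 3/8
Marginal P(V) (column sums):
  P(V=0) = 1/8 + 0 + 3/8 = 1/2
  P(V=1) = 0 + 1/2 + 0 = 1/2

H(U) = -[(1/8)·log₂(1/8) + (1/2)·log₂(1/2) + (3/8)·log₂(3/8)]
  = 0.3750 + 0.5000 + 0.5306
  = 1.4056 bits
H(V) = -[(1/2)·log₂(1/2) + (1/2)·log₂(1/2)]
  = 0.5000 + 0.5000
  = 1.0000 bits
H(U,V) = -[(1/8)·log₂(1/8) + (1/2)·log₂(1/2) + (3/8)·log₂(3/8)]
  = 0.3750 + 0.5000 + 0.5306
  = 1.4056 bits

I(U;V) = H(U) + H(V) - H(U,V)
  = 1.4056 + 1.0000 - 1.4056
  = 1.0000 bits

No. I(U;V) = 1.0000 bits, which is ≤ 1.0 bits.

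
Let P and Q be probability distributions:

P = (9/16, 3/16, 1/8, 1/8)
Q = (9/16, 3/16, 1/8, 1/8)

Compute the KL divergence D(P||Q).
D(P||Q) = Σ P(i) log₂(P(i)/Q(i))
  i=0: (9/16) × log₂((9/16)/(9/16)) = (9/16) × log₂(1) = 0.0000
  i=1: (3/16) × log₂((3/16)/(3/16)) = (3/16) × log₂(1) = 0.0000
  i=2: (1/8) × log₂((1/8)/(1/8)) = (1/8) × log₂(1) = 0.0000
  i=3: (1/8) × log₂((1/8)/(1/8)) = (1/8) × log₂(1) = 0.0000
D(P||Q) = 0.0000 + 0.0000 + 0.0000 + 0.0000
  = 0.0000 bits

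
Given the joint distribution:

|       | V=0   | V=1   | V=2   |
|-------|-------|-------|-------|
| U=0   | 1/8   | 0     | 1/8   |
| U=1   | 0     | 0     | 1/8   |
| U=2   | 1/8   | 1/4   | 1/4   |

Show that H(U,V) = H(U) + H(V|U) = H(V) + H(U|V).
Marginal P(U) (row sums):
  P(U=0) = 1/8 + 0 + 1/8 = 1/4
  P(U=1) = 0 + 0 + 1/8 = 1/8
  P(U=2) = 1/8 + 1/4 + 1/4 = 5/8
Marginal P(V) (column sums):
  P(V=0) = 1/8 + 0 + 1/8 = 1/4
  P(V=1) = 0 + 0 + 1/4 = 1/4
  P(V=2) = 1/8 + 1/8 + 1/4 = 1/2

Decomposition 1: H(U) + H(V|U)
H(U) = -[(1/4)·log₂(1/4) + (1/8)·log₂(1/8) + (5/8)·log₂(5/8)]
  = 0.5000 + 0.3750 + 0.4238
  = 1.2988 bits
H(V|U) = -Σ P(U,V)·log₂ P(V|U), where P(V|U) = P(U,V) / P(U)
  (cells with P(U,V) = 0 contribute 0)
  (U=0,V=0): P(V|U) = (1/8)/(1/4) = 1/2;  -(1/8)·log₂(1/2) = 0.1250
  (U=0,V=2): P(V|U) = (1/8)/(1/4) = 1/2;  -(1/8)·log₂(1/2) = 0.1250
  (U=1,V=2): P(V|U) = (1/8)/(1/8) = 1;  -(1/8)·log₂(1) = 0.0000
  (U=2,V=0): P(V|U) = (1/8)/(5/8) = 1/5;  -(1/8)·log₂(1/5) = 0.2902
  (U=2,V=1): P(V|U) = (1/4)/(5/8) = 2/5;  -(1/4)·log₂(2/5) = 0.3305
  (U=2,V=2): P(V|U) = (1/4)/(5/8) = 2/5;  -(1/4)·log₂(2/5) = 0.3305
H(V|U) = 0.1250 + 0.1250 + 0.0000 + 0.2902 + 0.3305 + 0.3305
  = 1.2012 bits
H(U) + H(V|U) = 1.2988 + 1.2012 = 2.5000 bits

Decomposition 2: H(V) + H(U|V)
H(V) = -[(1/4)·log₂(1/4) + (1/4)·log₂(1/4) + (1/2)·log₂(1/2)]
  = 0.5000 + 0.5000 + 0.5000
  = 1.5000 bits
H(U|V) = -Σ P(U,V)·log₂ P(U|V), where P(U|V) = P(U,V) / P(V)
  (cells with P(U,V) = 0 contribute 0)
  (U=0,V=0): P(U|V) = (1/8)/(1/4) = 1/2;  -(1/8)·log₂(1/2) = 0.1250
  (U=0,V=2): P(U|V) = (1/8)/(1/2) = 1/4;  -(1/8)·log₂(1/4) = 0.2500
  (U=1,V=2): P(U|V) = (1/8)/(1/2) = 1/4;  -(1/8)·log₂(1/4) = 0.2500
  (U=2,V=0): P(U|V) = (1/8)/(1/4) = 1/2;  -(1/8)·log₂(1/2) = 0.1250
  (U=2,V=1): P(U|V) = (1/4)/(1/4) = 1;  -(1/4)·log₂(1) = 0.0000
  (U=2,V=2): P(U|V) = (1/4)/(1/2) = 1/2;  -(1/4)·log₂(1/2) = 0.2500
H(U|V) = 0.1250 + 0.2500 + 0.2500 + 0.1250 + 0.0000 + 0.2500
  = 1.0000 bits
H(V) + H(U|V) = 1.5000 + 1.0000 = 2.5000 bits

Direct computation of the joint entropy:
H(U,V) = -[(1/8)·log₂(1/8) + (1/8)·log₂(1/8) + (1/8)·log₂(1/8) + (1/8)·log₂(1/8) + (1/4)·log₂(1/4) + (1/4)·log₂(1/4)]
  = 0.3750 + 0.3750 + 0.3750 + 0.3750 + 0.5000 + 0.5000
  = 2.5000 bits

All three agree: H(U,V) = 2.5000 bits ✓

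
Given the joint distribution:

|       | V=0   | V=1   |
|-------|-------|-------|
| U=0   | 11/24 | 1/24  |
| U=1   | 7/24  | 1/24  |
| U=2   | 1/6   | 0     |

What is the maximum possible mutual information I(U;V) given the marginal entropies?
The upper bound on mutual information is I(U;V) ≤ min(H(U), H(V)).

Marginal P(U) (row sums):
  P(U=0) = 11/24 + 1/24 = 1/2
  P(U=1) = 7/24 + 1/24 = 1/3
  P(U=2) = 1/6 + 0 = 1/6
Marginal P(V) (column sums):
  P(V=0) = 11/24 + 7/24 + 1/6 = 11/12
  P(V=1) = 1/24 + 1/24 + 0 = 1/12

H(U) = -[(1/2)·log₂(1/2) + (1/3)·log₂(1/3) + (1/6)·log₂(1/6)]
  = 0.5000 + 0.5283 + 0.4308
  = 1.4591 bits
H(V) = -[(11/12)·log₂(11/12) + (1/12)·log₂(1/12)]
  = 0.1151 + 0.2987
  = 0.4138 bits

Maximum possible I(U;V) = min(1.4591, 0.4138) = 0.4138 bits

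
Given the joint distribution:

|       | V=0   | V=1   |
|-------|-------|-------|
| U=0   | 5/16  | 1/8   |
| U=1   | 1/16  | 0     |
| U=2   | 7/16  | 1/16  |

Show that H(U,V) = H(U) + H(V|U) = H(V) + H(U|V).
Marginal P(U) (row sums):
  P(U=0) = 5/16 + 1/8 = 7/16
  P(U=1) = 1/16 + 0 = 1/16
  P(U=2) = 7/16 + 1/16 = 1/2
Marginal P(V) (column sums):
  P(V=0) = 5/16 + 1/16 + 7/16 = 13/16
  P(V=1) = 1/8 + 0 + 1/16 = 3/16

Decomposition 1: H(U) + H(V|U)
H(U) = -[(7/16)·log₂(7/16) + (1/16)·log₂(1/16) + (1/2)·log₂(1/2)]
  = 0.5218 + 0.2500 + 0.5000
  = 1.2718 bits
H(V|U) = -Σ P(U,V)·log₂ P(V|U), where P(V|U) = P(U,V) / P(U)
  (cells with P(U,V) = 0 contribute 0)
  (U=0,V=0): P(V|U) = (5/16)/(7/16) = 5/7;  -(5/16)·log₂(5/7) = 0.1517
  (U=0,V=1): P(V|U) = (1/8)/(7/16) = 2/7;  -(1/8)·log₂(2/7) = 0.2259
  (U=1,V=0): P(V|U) = (1/16)/(1/16) = 1;  -(1/16)·log₂(1) = 0.0000
  (U=2,V=0): P(V|U) = (7/16)/(1/2) = 7/8;  -(7/16)·log₂(7/8) = 0.0843
  (U=2,V=1): P(V|U) = (1/16)/(1/2) = 1/8;  -(1/16)·log₂(1/8) = 0.1875
H(V|U) = 0.1517 + 0.2259 + 0.0000 + 0.0843 + 0.1875
  = 0.6494 bits
H(U) + H(V|U) = 1.2718 + 0.6494 = 1.9212 bits

Decomposition 2: H(V) + H(U|V)
H(V) = -[(13/16)·log₂(13/16) + (3/16)·log₂(3/16)]
  = 0.2434 + 0.4528
  = 0.6962 bits
H(U|V) = -Σ P(U,V)·log₂ P(U|V), where P(U|V) = P(U,V) / P(V)
  (cells with P(U,V) = 0 contribute 0)
  (U=0,V=0): P(U|V) = (5/16)/(13/16) = 5/13;  -(5/16)·log₂(5/13) = 0.4308
  (U=0,V=1): P(U|V) = (1/8)/(3/16) = 2/3;  -(1/8)·log₂(2/3) = 0.0731
  (U=1,V=0): P(U|V) = (1/16)/(13/16) = 1/13;  -(1/16)·log₂(1/13) = 0.2313
  (U=2,V=0): P(U|V) = (7/16)/(13/16) = 7/13;  -(7/16)·log₂(7/13) = 0.3907
  (U=2,V=1): P(U|V) = (1/16)/(3/16) = 1/3;  -(1/16)·log₂(1/3) = 0.0991
H(U|V) = 0.4308 + 0.0731 + 0.2313 + 0.3907 + 0.0991
  = 1.2250 bits
H(V) + H(U|V) = 0.6962 + 1.2250 = 1.9212 bits

Direct computation of the joint entropy:
H(U,V) = -[(5/16)·log₂(5/16) + (1/8)·log₂(1/8) + (1/16)·log₂(1/16) + (7/16)·log₂(7/16) + (1/16)·log₂(1/16)]
  = 0.5244 + 0.3750 + 0.2500 + 0.5218 + 0.2500
  = 1.9212 bits

All three agree: H(U,V) = 1.9212 bits ✓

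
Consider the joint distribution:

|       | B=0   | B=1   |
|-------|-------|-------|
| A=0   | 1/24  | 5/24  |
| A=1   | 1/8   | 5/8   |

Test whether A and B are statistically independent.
Marginal P(A) (row sums):
  P(A=0) = 1/24 + 5/24 = 1/4
  P(A=1) = 1/8 + 5/8 = 3/4
Marginal P(B) (column sums):
  P(B=0) = 1/24 + 1/8 = 1/6
  P(B=1) = 5/24 + 5/8 = 5/6

A and B are independent iff P(A=i,B=j) = P(A=i)·P(B=j) for every cell.
  P(A=0)·P(B=0) = 1/4 × 1/6 = 1/24 = P(A=0,B=0) ✓
  P(A=0)·P(B=1) = 1/4 × 5/6 = 5/24 = P(A=0,B=1) ✓
  P(A=1)·P(B=0) = 3/4 × 1/6 = 1/8 = P(A=1,B=0) ✓
  P(A=1)·P(B=1) = 3/4 × 5/6 = 5/8 = P(A=1,B=1) ✓

Yes, A and B are independent: every cell factors, so I(A;B) = 0 bits.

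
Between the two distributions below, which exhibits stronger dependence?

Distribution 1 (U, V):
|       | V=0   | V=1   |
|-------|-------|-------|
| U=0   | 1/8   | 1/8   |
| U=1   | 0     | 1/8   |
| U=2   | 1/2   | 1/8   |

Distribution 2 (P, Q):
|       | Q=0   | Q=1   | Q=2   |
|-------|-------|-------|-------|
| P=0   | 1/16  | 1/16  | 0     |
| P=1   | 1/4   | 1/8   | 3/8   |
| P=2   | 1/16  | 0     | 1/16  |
Distribution 1 (U, V):
Marginal P(U) (row sums):
  P(U=0) = 1/8 + 1/8 = 1/4
  P(U=1) = 0 + 1/8 = 1/8
  P(U=2) = 1/2 + 1/8 = 5/8
Marginal P(V) (column sums):
  P(V=0) = 1/8 + 0 + 1/2 = 5/8
  P(V=1) = 1/8 + 1/8 + 1/8 = 3/8

H(U) = -[(1/4)·log₂(1/4) + (1/8)·log₂(1/8) + (5/8)·log₂(5/8)]
  = 0.5000 + 0.3750 + 0.4238
  = 1.2988 bits
H(V) = -[(5/8)·log₂(5/8) + (3/8)·log₂(3/8)]
  = 0.4238 + 0.5306
  = 0.9544 bits
H(U,V) = -[(1/8)·log₂(1/8) + (1/8)·log₂(1/8) + (1/8)·log₂(1/8) + (1/2)·log₂(1/2) + (1/8)·log₂(1/8)]
  = 0.3750 + 0.3750 + 0.3750 + 0.5000 + 0.3750
  = 2.0000 bits

I(U;V) = H(U) + H(V) - H(U,V)
  = 1.2988 + 0.9544 - 2.0000
  = 0.2532 bits

Distribution 2 (P, Q):
Marginal P(P) (row sums):
  P(P=0) = 1/16 + 1/16 + 0 = 1/8
  P(P=1) = 1/4 + 1/8 + 3/8 = 3/4
  P(P=2) = 1/16 + 0 + 1/16 = 1/8
Marginal P(Q) (column sums):
  P(Q=0) = 1/16 + 1/4 + 1/16 = 3/8
  P(Q=1) = 1/16 + 1/8 + 0 = 3/16
  P(Q=2) = 0 + 3/8 + 1/16 = 7/16

H(P) = -[(1/8)·log₂(1/8) + (3/4)·log₂(3/4) + (1/8)·log₂(1/8)]
  = 0.3750 + 0.3113 + 0.3750
  = 1.0613 bits
H(Q) = -[(3/8)·log₂(3/8) + (3/16)·log₂(3/16) + (7/16)·log₂(7/16)]
  = 0.5306 + 0.4528 + 0.5218
  = 1.5052 bits
H(P,Q) = -[(1/16)·log₂(1/16) + (1/16)·log₂(1/16) + (1/4)·log₂(1/4) + (1/8)·log₂(1/8) + (3/8)·log₂(3/8) + (1/16)·log₂(1/16) + (1/16)·log₂(1/16)]
  = 0.2500 + 0.2500 + 0.5000 + 0.3750 + 0.5306 + 0.2500 + 0.2500
  = 2.4056 bits

I(P;Q) = H(P) + H(Q) - H(P,Q)
  = 1.0613 + 1.5052 - 2.4056
  = 0.1609 bits

I(U;V) = 0.2532 bits > I(P;Q) = 0.1609 bits, so (U, V) has the higher mutual information (stronger dependence).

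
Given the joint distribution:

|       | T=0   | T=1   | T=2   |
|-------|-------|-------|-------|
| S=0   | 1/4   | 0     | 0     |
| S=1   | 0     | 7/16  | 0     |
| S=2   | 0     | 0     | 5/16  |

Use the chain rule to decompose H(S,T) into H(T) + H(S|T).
By the chain rule: H(S,T) = H(T) + H(S|T)

Marginal P(T) (column sums):
  P(T=0) = 1/4 + 0 + 0 = 1/4
  P(T=1) = 0 + 7/16 + 0 = 7/16
  P(T=2) = 0 + 0 + 5/16 = 5/16
H(T) = -[(1/4)·log₂(1/4) + (7/16)·log₂(7/16) + (5/16)·log₂(5/16)]
  = 0.5000 + 0.5218 + 0.5244
  = 1.5462 bits
H(S|T) = -Σ P(S,T)·log₂ P(S|T), where P(S|T) = P(S,T) / P(T)
  (cells with P(S,T) = 0 contribute 0)
  (S=0,T=0): P(S|T) = (1/4)/(1/4) = 1;  -(1/4)·log₂(1) = 0.0000
  (S=1,T=1): P(S|T) = (7/16)/(7/16) = 1;  -(7/16)·log₂(1) = 0.0000
  (S=2,T=2): P(S|T) = (5/16)/(5/16) = 1;  -(5/16)·log₂(1) = 0.0000
H(S|T) = 0.0000 + 0.0000 + 0.0000
  = 0.0000 bits

H(S,T) = H(T) + H(S|T) = 1.5462 + 0.0000 = 1.5462 bits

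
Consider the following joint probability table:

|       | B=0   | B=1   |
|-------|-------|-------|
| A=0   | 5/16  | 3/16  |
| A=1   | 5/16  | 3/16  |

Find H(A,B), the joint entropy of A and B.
H(A,B) = -Σ P(A,B) log₂ P(A,B), summed over the non-zero cells:
H(A,B) = -[(5/16)·log₂(5/16) + (3/16)·log₂(3/16) + (5/16)·log₂(5/16) + (3/16)·log₂(3/16)]
  = 0.5244 + 0.4528 + 0.5244 + 0.4528
  = 1.9544 bits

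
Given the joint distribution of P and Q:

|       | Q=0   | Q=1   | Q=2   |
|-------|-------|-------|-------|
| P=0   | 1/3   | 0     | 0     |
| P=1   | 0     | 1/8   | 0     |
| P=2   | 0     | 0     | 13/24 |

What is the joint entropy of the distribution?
H(P,Q) = -Σ P(P,Q) log₂ P(P,Q), summed over the non-zero cells:
H(P,Q) = -[(1/3)·log₂(1/3) + (1/8)·log₂(1/8) + (13/24)·log₂(13/24)]
  = 0.5283 + 0.3750 + 0.4791
  = 1.3824 bits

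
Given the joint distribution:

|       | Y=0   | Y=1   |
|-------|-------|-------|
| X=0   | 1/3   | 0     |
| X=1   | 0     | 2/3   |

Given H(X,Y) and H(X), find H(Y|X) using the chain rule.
From the chain rule: H(X,Y) = H(X) + H(Y|X)
Therefore: H(Y|X) = H(X,Y) - H(X)

H(X,Y) = -[(1/3)·log₂(1/3) + (2/3)·log₂(2/3)]
  = 0.5283 + 0.3900
  = 0.9183 bits
Marginal P(X) (row sums):
  P(X=0) = 1/3 + 0 = 1/3
  P(X=1) = 0 + 2/3 = 2/3
H(X) = -[(1/3)·log₂(1/3) + (2/3)·log₂(2/3)]
  = 0.5283 + 0.3900
  = 0.9183 bits

H(Y|X) = 0.9183 - 0.9183 = 0.0000 bits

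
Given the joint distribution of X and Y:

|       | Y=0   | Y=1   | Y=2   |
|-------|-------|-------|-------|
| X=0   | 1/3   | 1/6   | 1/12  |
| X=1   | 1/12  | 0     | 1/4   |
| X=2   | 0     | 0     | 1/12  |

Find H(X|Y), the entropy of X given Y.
Marginal P(Y) (column sums):
  P(Y=0) = 1/3 + 1/12 + 0 = 5/12
  P(Y=1) = 1/6 + 0 + 0 = 1/6
  P(Y=2) = 1/12 + 1/4 + 1/12 = 5/12

H(X|Y) = -Σ P(X,Y)·log₂ P(X|Y), where P(X|Y) = P(X,Y) / P(Y)
  (cells with P(X,Y) = 0 contribute 0)
  (X=0,Y=0): P(X|Y) = (1/3)/(5/12) = 4/5;  -(1/3)·log₂(4/5) = 0.1073
  (X=0,Y=1): P(X|Y) = (1/6)/(1/6) = 1;  -(1/6)·log₂(1) = 0.0000
  (X=0,Y=2): P(X|Y) = (1/12)/(5/12) = 1/5;  -(1/12)·log₂(1/5) = 0.1935
  (X=1,Y=0): P(X|Y) = (1/12)/(5/12) = 1/5;  -(1/12)·log₂(1/5) = 0.1935
  (X=1,Y=2): P(X|Y) = (1/4)/(5/12) = 3/5;  -(1/4)·log₂(3/5) = 0.1842
  (X=2,Y=2): P(X|Y) = (1/12)/(5/12) = 1/5;  -(1/12)·log₂(1/5) = 0.1935
H(X|Y) = 0.1073 + 0.0000 + 0.1935 + 0.1935 + 0.1842 + 0.1935
  = 0.8720 bits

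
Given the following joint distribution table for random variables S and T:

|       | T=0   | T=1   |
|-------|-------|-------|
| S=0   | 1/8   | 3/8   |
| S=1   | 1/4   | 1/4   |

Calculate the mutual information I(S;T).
Marginal P(S) (row sums):
  P(S=0) = 1/8 + 3/8 = 1/2
  P(S=1) = 1/4 + 1/4 = 1/2
Marginal P(T) (column sums):
  P(T=0) = 1/8 + 1/4 = 3/8
  P(T=1) = 3/8 + 1/4 = 5/8

H(S) = -[(1/2)·log₂(1/2) + (1/2)·log₂(1/2)]
  = 0.5000 + 0.5000
  = 1.0000 bits
H(T) = -[(3/8)·log₂(3/8) + (5/8)·log₂(5/8)]
  = 0.5306 + 0.4238
  = 0.9544 bits
H(S,T) = -[(1/8)·log₂(1/8) + (3/8)·log₂(3/8) + (1/4)·log₂(1/4) + (1/4)·log₂(1/4)]
  = 0.3750 + 0.5306 + 0.5000 + 0.5000
  = 1.9056 bits

I(S;T) = H(S) + H(T) - H(S,T)
  = 1.0000 + 0.9544 - 1.9056
  = 0.0488 bits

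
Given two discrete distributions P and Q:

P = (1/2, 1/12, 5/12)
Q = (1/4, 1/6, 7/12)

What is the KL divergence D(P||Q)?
D(P||Q) = Σ P(i) log₂(P(i)/Q(i))
  i=0: (1/2) × log₂((1/2)/(1/4)) = (1/2) × log₂(2) = 0.5000
  i=1: (1/12) × log₂((1/12)/(1/6)) = (1/12) × log₂(1/2) = -0.0833
  i=2: (5/12) × log₂((5/12)/(7/12)) = (5/12) × log₂(5/7) = -0.2023
D(P||Q) = 0.5000 - 0.0833 - 0.2023
  = 0.2144 bits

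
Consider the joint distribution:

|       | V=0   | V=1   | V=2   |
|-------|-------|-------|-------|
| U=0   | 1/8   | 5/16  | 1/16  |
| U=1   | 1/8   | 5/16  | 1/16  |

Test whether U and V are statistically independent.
Marginal P(U) (row sums):
  P(U=0) = 1/8 + 5/16 + 1/16 = 1/2
  P(U=1) = 1/8 + 5/16 + 1/16 = 1/2
Marginal P(V) (column sums):
  P(V=0) = 1/8 + 1/8 = 1/4
  P(V=1) = 5/16 + 5/16 = 5/8
  P(V=2) = 1/16 + 1/16 = 1/8

U and V are independent iff P(U=i,V=j) = P(U=i)·P(V=j) for every cell.
  P(U=0)·P(V=0) = 1/2 × 1/4 = 1/8 = P(U=0,V=0) ✓
  P(U=0)·P(V=1) = 1/2 × 5/8 = 5/16 = P(U=0,V=1) ✓
  P(U=0)·P(V=2) = 1/2 × 1/8 = 1/16 = P(U=0,V=2) ✓
  P(U=1)·P(V=0) = 1/2 × 1/4 = 1/8 = P(U=1,V=0) ✓
  P(U=1)·P(V=1) = 1/2 × 5/8 = 5/16 = P(U=1,V=1) ✓
  P(U=1)·P(V=2) = 1/2 × 1/8 = 1/16 = P(U=1,V=2) ✓

Yes, U and V are independent: every cell factors, so I(U;V) = 0 bits.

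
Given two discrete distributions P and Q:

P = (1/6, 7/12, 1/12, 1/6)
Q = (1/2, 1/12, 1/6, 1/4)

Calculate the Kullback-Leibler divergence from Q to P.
D(P||Q) = Σ P(i) log₂(P(i)/Q(i))
  i=0: (1/6) × log₂((1/6)/(1/2)) = (1/6) × log₂(1/3) = -0.2642
  i=1: (7/12) × log₂((7/12)/(1/12)) = (7/12) × log₂(7) = 1.6376
  i=2: (1/12) × log₂((1/12)/(1/6)) = (1/12) × log₂(1/2) = -0.0833
  i=3: (1/6) × log₂((1/6)/(1/4)) = (1/6) × log₂(2/3) = -0.0975
D(P||Q) = -0.2642 + 1.6376 - 0.0833 - 0.0975
  = 1.1926 bits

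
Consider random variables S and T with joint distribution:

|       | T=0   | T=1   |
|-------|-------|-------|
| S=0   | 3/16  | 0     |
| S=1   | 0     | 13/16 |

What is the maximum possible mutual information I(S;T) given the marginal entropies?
The upper bound on mutual information is I(S;T) ≤ min(H(S), H(T)).

Marginal P(S) (row sums):
  P(S=0) = 3/16 + 0 = 3/16
  P(S=1) = 0 + 13/16 = 13/16
Marginal P(T) (column sums):
  P(T=0) = 3/16 + 0 = 3/16
  P(T=1) = 0 + 13/16 = 13/16

H(S) = -[(3/16)·log₂(3/16) + (13/16)·log₂(13/16)]
  = 0.4528 + 0.2434
  = 0.6962 bits
H(T) = -[(3/16)·log₂(3/16) + (13/16)·log₂(13/16)]
  = 0.4528 + 0.2434
  = 0.6962 bits

Maximum possible I(S;T) = min(0.6962, 0.6962) = 0.6962 bits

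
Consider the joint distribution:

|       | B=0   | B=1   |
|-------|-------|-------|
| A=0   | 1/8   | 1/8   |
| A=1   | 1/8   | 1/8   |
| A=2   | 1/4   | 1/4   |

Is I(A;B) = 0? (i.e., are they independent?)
Marginal P(A) (row sums):
  P(A=0) = 1/8 + 1/8 = 1/4
  P(A=1) = 1/8 + 1/8 = 1/4
  P(A=2) = 1/4 + 1/4 = 1/2
Marginal P(B) (column sums):
  P(B=0) = 1/8 + 1/8 + 1/4 = 1/2
  P(B=1) = 1/8 + 1/8 + 1/4 = 1/2

A and B are independent iff P(A=i,B=j) = P(A=i)·P(B=j) for every cell.
  P(A=0)·P(B=0) = 1/4 × 1/2 = 1/8 = P(A=0,B=0) ✓
  P(A=0)·P(B=1) = 1/4 × 1/2 = 1/8 = P(A=0,B=1) ✓
  P(A=1)·P(B=0) = 1/4 × 1/2 = 1/8 = P(A=1,B=0) ✓
  P(A=1)·P(B=1) = 1/4 × 1/2 = 1/8 = P(A=1,B=1) ✓
  P(A=2)·P(B=0) = 1/2 × 1/2 = 1/4 = P(A=2,B=0) ✓
  P(A=2)·P(B=1) = 1/2 × 1/2 = 1/4 = P(A=2,B=1) ✓

Yes, A and B are independent: every cell factors, so I(A;B) = 0 bits.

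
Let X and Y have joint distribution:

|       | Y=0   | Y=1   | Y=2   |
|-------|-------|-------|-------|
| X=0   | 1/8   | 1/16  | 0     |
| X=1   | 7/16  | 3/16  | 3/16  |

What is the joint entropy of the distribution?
H(X,Y) = -Σ P(X,Y) log₂ P(X,Y), summed over the non-zero cells:
H(X,Y) = -[(1/8)·log₂(1/8) + (1/16)·log₂(1/16) + (7/16)·log₂(7/16) + (3/16)·log₂(3/16) + (3/16)·log₂(3/16)]
  = 0.3750 + 0.2500 + 0.5218 + 0.4528 + 0.4528
  = 2.0524 bits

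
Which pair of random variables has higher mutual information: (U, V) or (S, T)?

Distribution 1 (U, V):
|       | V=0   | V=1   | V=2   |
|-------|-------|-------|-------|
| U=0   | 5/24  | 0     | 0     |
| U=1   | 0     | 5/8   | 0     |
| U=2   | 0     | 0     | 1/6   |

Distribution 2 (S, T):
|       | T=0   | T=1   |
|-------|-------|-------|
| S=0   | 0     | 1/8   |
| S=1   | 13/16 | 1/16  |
Distribution 1 (U, V):
Marginal P(U) (row sums):
  P(U=0) = 5/24 + 0 + 0 = 5/24
  P(U=1) = 0 + 5/8 + 0 = 5/8
  P(U=2) = 0 + 0 + 1/6 = 1/6
Marginal P(V) (column sums):
  P(V=0) = 5/24 + 0 + 0 = 5/24
  P(V=1) = 0 + 5/8 + 0 = 5/8
  P(V=2) = 0 + 0 + 1/6 = 1/6

H(U) = -[(5/24)·log₂(5/24) + (5/8)·log₂(5/8) + (1/6)·log₂(1/6)]
  = 0.4715 + 0.4238 + 0.4308
  = 1.3261 bits
H(V) = -[(5/24)·log₂(5/24) + (5/8)·log₂(5/8) + (1/6)·log₂(1/6)]
  = 0.4715 + 0.4238 + 0.4308
  = 1.3261 bits
H(U,V) = -[(5/24)·log₂(5/24) + (5/8)·log₂(5/8) + (1/6)·log₂(1/6)]
  = 0.4715 + 0.4238 + 0.4308
  = 1.3261 bits

I(U;V) = H(U) + H(V) - H(U,V)
  = 1.3261 + 1.3261 - 1.3261
  = 1.3261 bits

Distribution 2 (S, T):
Marginal P(S) (row sums):
  P(S=0) = 0 + 1/8 = 1/8
  P(S=1) = 13/16 + 1/16 = 7/8
Marginal P(T) (column sums):
  P(T=0) = 0 + 13/16 = 13/16
  P(T=1) = 1/8 + 1/16 = 3/16

H(S) = -[(1/8)·log₂(1/8) + (7/8)·log₂(7/8)]
  = 0.3750 + 0.1686
  = 0.5436 bits
H(T) = -[(13/16)·log₂(13/16) + (3/16)·log₂(3/16)]
  = 0.2434 + 0.4528
  = 0.6962 bits
H(S,T) = -[(1/8)·log₂(1/8) + (13/16)·log₂(13/16) + (1/16)·log₂(1/16)]
  = 0.3750 + 0.2434 + 0.2500
  = 0.8684 bits

I(S;T) = H(S) + H(T) - H(S,T)
  = 0.5436 + 0.6962 - 0.8684
  = 0.3714 bits

I(U;V) = 1.3261 bits > I(S;T) = 0.3714 bits, so (U, V) has the higher mutual information (stronger dependence).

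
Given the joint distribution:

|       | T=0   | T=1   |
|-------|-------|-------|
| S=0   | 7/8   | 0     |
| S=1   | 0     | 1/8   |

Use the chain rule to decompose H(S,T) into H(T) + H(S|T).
By the chain rule: H(S,T) = H(T) + H(S|T)

Marginal P(T) (column sums):
  P(T=0) = 7/8 + 0 = 7/8
  P(T=1) = 0 + 1/8 = 1/8
H(T) = -[(7/8)·log₂(7/8) + (1/8)·log₂(1/8)]
  = 0.1686 + 0.3750
  = 0.5436 bits
H(S|T) = -Σ P(S,T)·log₂ P(S|T), where P(S|T) = P(S,T) / P(T)
  (cells with P(S,T) = 0 contribute 0)
  (S=0,T=0): P(S|T) = (7/8)/(7/8) = 1;  -(7/8)·log₂(1) = 0.0000
  (S=1,T=1): P(S|T) = (1/8)/(1/8) = 1;  -(1/8)·log₂(1) = 0.0000
H(S|T) = 0.0000 + 0.0000
  = 0.0000 bits

H(S,T) = H(T) + H(S|T) = 0.5436 + 0.0000 = 0.5436 bits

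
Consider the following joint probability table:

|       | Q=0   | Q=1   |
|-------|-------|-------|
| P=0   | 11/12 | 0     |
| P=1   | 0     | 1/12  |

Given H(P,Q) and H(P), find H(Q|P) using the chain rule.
From the chain rule: H(P,Q) = H(P) + H(Q|P)
Therefore: H(Q|P) = H(P,Q) - H(P)

H(P,Q) = -[(11/12)·log₂(11/12) + (1/12)·log₂(1/12)]
  = 0.1151 + 0.2987
  = 0.4138 bits
Marginal P(P) (row sums):
  P(P=0) = 11/12 + 0 = 11/12
  P(P=1) = 0 + 1/12 = 1/12
H(P) = -[(11/12)·log₂(11/12) + (1/12)·log₂(1/12)]
  = 0.1151 + 0.2987
  = 0.4138 bits

H(Q|P) = 0.4138 - 0.4138 = 0.0000 bits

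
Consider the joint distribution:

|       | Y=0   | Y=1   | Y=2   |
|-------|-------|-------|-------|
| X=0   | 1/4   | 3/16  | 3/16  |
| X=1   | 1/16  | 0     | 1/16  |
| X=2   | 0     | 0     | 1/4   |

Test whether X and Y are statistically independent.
Marginal P(X) (row sums):
  P(X=0) = 1/4 + 3/16 + 3/16 = 5/8
  P(X=1) = 1/16 + 0 + 1/16 = 1/8
  P(X=2) = 0 + 0 + 1/4 = 1/4
Marginal P(Y) (column sums):
  P(Y=0) = 1/4 + 1/16 + 0 = 5/16
  P(Y=1) = 3/16 + 0 + 0 = 3/16
  P(Y=2) = 3/16 + 1/16 + 1/4 = 1/2

X and Y are independent iff P(X=i,Y=j) = P(X=i)·P(Y=j) for every cell.
  P(X=0)·P(Y=0) = 5/8 × 5/16 = 25/128, but P(X=0,Y=0) = 1/4 ✗

No, X and Y are not independent. Quantitatively, I(X;Y) > 0:

H(X) = -[(5/8)·log₂(5/8) + (1/8)·log₂(1/8) + (1/4)·log₂(1/4)]
  = 0.4238 + 0.3750 + 0.5000
  = 1.2988 bits
H(Y) = -[(5/16)·log₂(5/16) + (3/16)·log₂(3/16) + (1/2)·log₂(1/2)]
  = 0.5244 + 0.4528 + 0.5000
  = 1.4772 bits
H(X,Y) = -[(1/4)·log₂(1/4) + (3/16)·log₂(3/16) + (3/16)·log₂(3/16) + (1/16)·log₂(1/16) + (1/16)·log₂(1/16) + (1/4)·log₂(1/4)]
  = 0.5000 + 0.4528 + 0.4528 + 0.2500 + 0.2500 + 0.5000
  = 2.4056 bits
I(X;Y) = H(X) + H(Y) - H(X,Y) = 1.2988 + 1.4772 - 2.4056 = 0.3704 bits > 0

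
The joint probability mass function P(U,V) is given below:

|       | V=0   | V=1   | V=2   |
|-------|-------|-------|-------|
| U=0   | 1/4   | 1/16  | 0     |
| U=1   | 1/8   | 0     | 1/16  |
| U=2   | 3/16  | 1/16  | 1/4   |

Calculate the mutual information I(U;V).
Marginal P(U) (row sums):
  P(U=0) = 1/4 + 1/16 + 0 = 5/16
  P(U=1) = 1/8 + 0 + 1/16 = 3/16
  P(U=2) = 3/16 + 1/16 + 1/4 = 1/2
Marginal P(V) (column sums):
  P(V=0) = 1/4 + 1/8 + 3/16 = 9/16
  P(V=1) = 1/16 + 0 + 1/16 = 1/8
  P(V=2) = 0 + 1/16 + 1/4 = 5/16

H(U) = -[(5/16)·log₂(5/16) + (3/16)·log₂(3/16) + (1/2)·log₂(1/2)]
  = 0.5244 + 0.4528 + 0.5000
  = 1.4772 bits
H(V) = -[(9/16)·log₂(9/16) + (1/8)·log₂(1/8) + (5/16)·log₂(5/16)]
  = 0.4669 + 0.3750 + 0.5244
  = 1.3663 bits
H(U,V) = -[(1/4)·log₂(1/4) + (1/16)·log₂(1/16) + (1/8)·log₂(1/8) + (1/16)·log₂(1/16) + (3/16)·log₂(3/16) + (1/16)·log₂(1/16) + (1/4)·log₂(1/4)]
  = 0.5000 + 0.2500 + 0.3750 + 0.2500 + 0.4528 + 0.2500 + 0.5000
  = 2.5778 bits

I(U;V) = H(U) + H(V) - H(U,V)
  = 1.4772 + 1.3663 - 2.5778
  = 0.2657 bits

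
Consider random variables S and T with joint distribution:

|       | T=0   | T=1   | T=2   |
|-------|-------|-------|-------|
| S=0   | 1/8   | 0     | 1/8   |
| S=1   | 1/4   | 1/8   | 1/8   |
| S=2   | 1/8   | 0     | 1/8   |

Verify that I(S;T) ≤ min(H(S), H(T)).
Marginal P(S) (row sums):
  P(S=0) = 1/8 + 0 + 1/8 = 1/4
  P(S=1) = 1/4 + 1/8 + 1/8 = 1/2
  P(S=2) = 1/8 + 0 + 1/8 = 1/4
Marginal P(T) (column sums):
  P(T=0) = 1/8 + 1/4 + 1/8 = 1/2
  P(T=1) = 0 + 1/8 + 0 = 1/8
  P(T=2) = 1/8 + 1/8 + 1/8 = 3/8

H(S) = -[(1/4)·log₂(1/4) + (1/2)·log₂(1/2) + (1/4)·log₂(1/4)]
  = 0.5000 + 0.5000 + 0.5000
  = 1.5000 bits
H(T) = -[(1/2)·log₂(1/2) + (1/8)·log₂(1/8) + (3/8)·log₂(3/8)]
  = 0.5000 + 0.3750 + 0.5306
  = 1.4056 bits
H(S,T) = -[(1/8)·log₂(1/8) + (1/8)·log₂(1/8) + (1/4)·log₂(1/4) + (1/8)·log₂(1/8) + (1/8)·log₂(1/8) + (1/8)·log₂(1/8) + (1/8)·log₂(1/8)]
  = 0.3750 + 0.3750 + 0.5000 + 0.3750 + 0.3750 + 0.3750 + 0.3750
  = 2.7500 bits

I(S;T) = H(S) + H(T) - H(S,T)
  = 1.5000 + 1.4056 - 2.7500
  = 0.1556 bits

min(H(S), H(T)) = min(1.5000, 1.4056) = 1.4056 bits
Since 0.1556 ≤ 1.4056, the bound is satisfied ✓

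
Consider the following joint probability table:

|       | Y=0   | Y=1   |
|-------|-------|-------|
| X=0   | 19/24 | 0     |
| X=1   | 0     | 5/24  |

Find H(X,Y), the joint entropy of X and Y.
H(X,Y) = -Σ P(X,Y) log₂ P(X,Y), summed over the non-zero cells:
H(X,Y) = -[(19/24)·log₂(19/24) + (5/24)·log₂(5/24)]
  = 0.2668 + 0.4715
  = 0.7383 bits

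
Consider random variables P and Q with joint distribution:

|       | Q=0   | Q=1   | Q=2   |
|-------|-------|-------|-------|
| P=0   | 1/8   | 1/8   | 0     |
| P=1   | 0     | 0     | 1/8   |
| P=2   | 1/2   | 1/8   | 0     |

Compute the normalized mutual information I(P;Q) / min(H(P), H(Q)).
Marginal P(P) (row sums):
  P(P=0) = 1/8 + 1/8 + 0 = 1/4
  P(P=1) = 0 + 0 + 1/8 = 1/8
  P(P=2) = 1/2 + 1/8 + 0 = 5/8
Marginal P(Q) (column sums):
  P(Q=0) = 1/8 + 0 + 1/2 = 5/8
  P(Q=1) = 1/8 + 0 + 1/8 = 1/4
  P(Q=2) = 0 + 1/8 + 0 = 1/8

H(P) = -[(1/4)·log₂(1/4) + (1/8)·log₂(1/8) + (5/8)·log₂(5/8)]
  = 0.5000 + 0.3750 + 0.4238
  = 1.2988 bits
H(Q) = -[(5/8)·log₂(5/8) + (1/4)·log₂(1/4) + (1/8)·log₂(1/8)]
  = 0.4238 + 0.5000 + 0.3750
  = 1.2988 bits
H(P,Q) = -[(1/8)·log₂(1/8) + (1/8)·log₂(1/8) + (1/8)·log₂(1/8) + (1/2)·log₂(1/2) + (1/8)·log₂(1/8)]
  = 0.3750 + 0.3750 + 0.3750 + 0.5000 + 0.3750
  = 2.0000 bits

I(P;Q) = H(P) + H(Q) - H(P,Q)
  = 1.2988 + 1.2988 - 2.0000
  = 0.5976 bits

min(H(P), H(Q)) = min(1.2988, 1.2988) = 1.2988 bits
Normalized MI = 0.5976 / 1.2988 = 0.4601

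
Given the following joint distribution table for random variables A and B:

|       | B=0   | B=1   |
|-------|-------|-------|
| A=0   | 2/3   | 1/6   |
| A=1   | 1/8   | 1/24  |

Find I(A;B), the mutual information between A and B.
Marginal P(A) (row sums):
  P(A=0) = 2/3 + 1/6 = 5/6
  P(A=1) = 1/8 + 1/24 = 1/6
Marginal P(B) (column sums):
  P(B=0) = 2/3 + 1/8 = 19/24
  P(B=1) = 1/6 + 1/24 = 5/24

H(A) = -[(5/6)·log₂(5/6) + (1/6)·log₂(1/6)]
  = 0.2192 + 0.4308
  = 0.6500 bits
H(B) = -[(19/24)·log₂(19/24) + (5/24)·log₂(5/24)]
  = 0.2668 + 0.4715
  = 0.7383 bits
H(A,B) = -[(2/3)·log₂(2/3) + (1/6)·log₂(1/6) + (1/8)·log₂(1/8) + (1/24)·log₂(1/24)]
  = 0.3900 + 0.4308 + 0.3750 + 0.1910
  = 1.3868 bits

I(A;B) = H(A) + H(B) - H(A,B)
  = 0.6500 + 0.7383 - 1.3868
  = 0.0015 bits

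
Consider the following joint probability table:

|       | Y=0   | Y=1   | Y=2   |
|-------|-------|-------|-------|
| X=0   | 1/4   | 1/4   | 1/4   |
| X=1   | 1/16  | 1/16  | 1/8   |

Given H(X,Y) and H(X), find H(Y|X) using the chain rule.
From the chain rule: H(X,Y) = H(X) + H(Y|X)
Therefore: H(Y|X) = H(X,Y) - H(X)

H(X,Y) = -[(1/4)·log₂(1/4) + (1/4)·log₂(1/4) + (1/4)·log₂(1/4) + (1/16)·log₂(1/16) + (1/16)·log₂(1/16) + (1/8)·log₂(1/8)]
  = 0.5000 + 0.5000 + 0.5000 + 0.2500 + 0.2500 + 0.3750
  = 2.3750 bits
Marginal P(X) (row sums):
  P(X=0) = 1/4 + 1/4 + 1/4 = 3/4
  P(X=1) = 1/16 + 1/16 + 1/8 = 1/4
H(X) = -[(3/4)·log₂(3/4) + (1/4)·log₂(1/4)]
  = 0.3113 + 0.5000
  = 0.8113 bits

H(Y|X) = 2.3750 - 0.8113 = 1.5637 bits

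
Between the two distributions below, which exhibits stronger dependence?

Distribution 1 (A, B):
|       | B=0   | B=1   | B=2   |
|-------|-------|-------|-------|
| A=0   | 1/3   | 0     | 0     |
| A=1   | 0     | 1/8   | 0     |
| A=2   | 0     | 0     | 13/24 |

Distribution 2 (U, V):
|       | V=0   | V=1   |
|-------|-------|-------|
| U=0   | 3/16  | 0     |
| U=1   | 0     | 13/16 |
Distribution 1 (A, B):
Marginal P(A) (row sums):
  P(A=0) = 1/3 + 0 + 0 = 1/3
  P(A=1) = 0 + 1/8 + 0 = 1/8
  P(A=2) = 0 + 0 + 13/24 = 13/24
Marginal P(B) (column sums):
  P(B=0) = 1/3 + 0 + 0 = 1/3
  P(B=1) = 0 + 1/8 + 0 = 1/8
  P(B=2) = 0 + 0 + 13/24 = 13/24

H(A) = -[(1/3)·log₂(1/3) + (1/8)·log₂(1/8) + (13/24)·log₂(13/24)]
  = 0.5283 + 0.3750 + 0.4791
  = 1.3824 bits
H(B) = -[(1/3)·log₂(1/3) + (1/8)·log₂(1/8) + (13/24)·log₂(13/24)]
  = 0.5283 + 0.3750 + 0.4791
  = 1.3824 bits
H(A,B) = -[(1/3)·log₂(1/3) + (1/8)·log₂(1/8) + (13/24)·log₂(13/24)]
  = 0.5283 + 0.3750 + 0.4791
  = 1.3824 bits

I(A;B) = H(A) + H(B) - H(A,B)
  = 1.3824 + 1.3824 - 1.3824
  = 1.3824 bits

Distribution 2 (U, V):
Marginal P(U) (row sums):
  P(U=0) = 3/16 + 0 = 3/16
  P(U=1) = 0 + 13/16 = 13/16
Marginal P(V) (column sums):
  P(V=0) = 3/16 + 0 = 3/16
  P(V=1) = 0 + 13/16 = 13/16

H(U) = -[(3/16)·log₂(3/16) + (13/16)·log₂(13/16)]
  = 0.4528 + 0.2434
  = 0.6962 bits
H(V) = -[(3/16)·log₂(3/16) + (13/16)·log₂(13/16)]
  = 0.4528 + 0.2434
  = 0.6962 bits
H(U,V) = -[(3/16)·log₂(3/16) + (13/16)·log₂(13/16)]
  = 0.4528 + 0.2434
  = 0.6962 bits

I(U;V) = H(U) + H(V) - H(U,V)
  = 0.6962 + 0.6962 - 0.6962
  = 0.6962 bits

I(A;B) = 1.3824 bits > I(U;V) = 0.6962 bits, so (A, B) has the higher mutual information (stronger dependence).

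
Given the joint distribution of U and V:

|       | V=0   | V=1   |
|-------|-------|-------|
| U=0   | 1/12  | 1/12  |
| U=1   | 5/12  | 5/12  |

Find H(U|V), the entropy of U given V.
Marginal P(V) (column sums):
  P(V=0) = 1/12 + 5/12 = 1/2
  P(V=1) = 1/12 + 5/12 = 1/2

H(U|V) = -Σ P(U,V)·log₂ P(U|V), where P(U|V) = P(U,V) / P(V)
  (U=0,V=0): P(U|V) = (1/12)/(1/2) = 1/6;  -(1/12)·log₂(1/6) = 0.2154
  (U=0,V=1): P(U|V) = (1/12)/(1/2) = 1/6;  -(1/12)·log₂(1/6) = 0.2154
  (U=1,V=0): P(U|V) = (5/12)/(1/2) = 5/6;  -(5/12)·log₂(5/6) = 0.1096
  (U=1,V=1): P(U|V) = (5/12)/(1/2) = 5/6;  -(5/12)·log₂(5/6) = 0.1096
H(U|V) = 0.2154 + 0.2154 + 0.1096 + 0.1096
  = 0.6500 bits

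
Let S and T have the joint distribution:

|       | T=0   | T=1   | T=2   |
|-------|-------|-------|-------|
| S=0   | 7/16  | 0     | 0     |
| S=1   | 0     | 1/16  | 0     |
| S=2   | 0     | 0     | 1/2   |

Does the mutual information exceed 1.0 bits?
Marginal P(S) (row sums):
  P(S=0) = 7/16 + 0 + 0 = 7/16
  P(S=1) = 0 + 1/16 + 0 = 1/16
  P(S=2) = 0 + 0 + 1/2 = 1/2
Marginal P(T) (column sums):
  P(T=0) = 7/16 + 0 + 0 = 7/16
  P(T=1) = 0 + 1/16 + 0 = 1/16
  P(T=2) = 0 + 0 + 1/2 = 1/2

H(S) = -[(7/16)·log₂(7/16) + (1/16)·log₂(1/16) + (1/2)·log₂(1/2)]
  = 0.5218 + 0.2500 + 0.5000
  = 1.2718 bits
H(T) = -[(7/16)·log₂(7/16) + (1/16)·log₂(1/16) + (1/2)·log₂(1/2)]
  = 0.5218 + 0.2500 + 0.5000
  = 1.2718 bits
H(S,T) = -[(7/16)·log₂(7/16) + (1/16)·log₂(1/16) + (1/2)·log₂(1/2)]
  = 0.5218 + 0.2500 + 0.5000
  = 1.2718 bits

I(S;T) = H(S) + H(T) - H(S,T)
  = 1.2718 + 1.2718 - 1.2718
  = 1.2718 bits

Yes. I(S;T) = 1.2718 bits, which is > 1.0 bits.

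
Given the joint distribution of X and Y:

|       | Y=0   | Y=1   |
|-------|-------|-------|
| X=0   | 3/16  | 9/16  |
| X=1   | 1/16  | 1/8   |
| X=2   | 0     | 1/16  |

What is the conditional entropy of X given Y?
Marginal P(Y) (column sums):
  P(Y=0) = 3/16 + 1/16 + 0 = 1/4
  P(Y=1) = 9/16 + 1/8 + 1/16 = 3/4

H(X|Y) = -Σ P(X,Y)·log₂ P(X|Y), where P(X|Y) = P(X,Y) / P(Y)
  (cells with P(X,Y) = 0 contribute 0)
  (X=0,Y=0): P(X|Y) = (3/16)/(1/4) = 3/4;  -(3/16)·log₂(3/4) = 0.0778
  (X=0,Y=1): P(X|Y) = (9/16)/(3/4) = 3/4;  -(9/16)·log₂(3/4) = 0.2335
  (X=1,Y=0): P(X|Y) = (1/16)/(1/4) = 1/4;  -(1/16)·log₂(1/4) = 0.1250
  (X=1,Y=1): P(X|Y) = (1/8)/(3/4) = 1/6;  -(1/8)·log₂(1/6) = 0.3231
  (X=2,Y=1): P(X|Y) = (1/16)/(3/4) = 1/12;  -(1/16)·log₂(1/12) = 0.2241
H(X|Y) = 0.0778 + 0.2335 + 0.1250 + 0.3231 + 0.2241
  = 0.9835 bits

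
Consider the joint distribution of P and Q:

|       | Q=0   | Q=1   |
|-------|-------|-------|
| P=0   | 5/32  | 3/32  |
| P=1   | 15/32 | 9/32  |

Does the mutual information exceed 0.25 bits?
Marginal P(P) (row sums):
  P(P=0) = 5/32 + 3/32 = 1/4
  P(P=1) = 15/32 + 9/32 = 3/4
Marginal P(Q) (column sums):
  P(Q=0) = 5/32 + 15/32 = 5/8
  P(Q=1) = 3/32 + 9/32 = 3/8

H(P) = -[(1/4)·log₂(1/4) + (3/4)·log₂(3/4)]
  = 0.5000 + 0.3113
  = 0.8113 bits
H(Q) = -[(5/8)·log₂(5/8) + (3/8)·log₂(3/8)]
  = 0.4238 + 0.5306
  = 0.9544 bits
H(P,Q) = -[(5/32)·log₂(5/32) + (3/32)·log₂(3/32) + (15/32)·log₂(15/32) + (9/32)·log₂(9/32)]
  = 0.4184 + 0.3202 + 0.5124 + 0.5147
  = 1.7657 bits

I(P;Q) = H(P) + H(Q) - H(P,Q)
  = 0.8113 + 0.9544 - 1.7657
  = 0.0000 bits

No. I(P;Q) = 0.0000 bits, which is ≤ 0.25 bits.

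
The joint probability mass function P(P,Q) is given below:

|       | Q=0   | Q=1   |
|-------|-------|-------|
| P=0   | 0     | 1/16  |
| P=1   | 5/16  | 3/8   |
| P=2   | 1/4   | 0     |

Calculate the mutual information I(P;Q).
Marginal P(P) (row sums):
  P(P=0) = 0 + 1/16 = 1/16
  P(P=1) = 5/16 + 3/8 = 11/16
  P(P=2) = 1/4 + 0 = 1/4
Marginal P(Q) (column sums):
  P(Q=0) = 0 + 5/16 + 1/4 = 9/16
  P(Q=1) = 1/16 + 3/8 + 0 = 7/16

H(P) = -[(1/16)·log₂(1/16) + (11/16)·log₂(11/16) + (1/4)·log₂(1/4)]
  = 0.2500 + 0.3716 + 0.5000
  = 1.1216 bits
H(Q) = -[(9/16)·log₂(9/16) + (7/16)·log₂(7/16)]
  = 0.4669 + 0.5218
  = 0.9887 bits
H(P,Q) = -[(1/16)·log₂(1/16) + (5/16)·log₂(5/16) + (3/8)·log₂(3/8) + (1/4)·log₂(1/4)]
  = 0.2500 + 0.5244 + 0.5306 + 0.5000
  = 1.8050 bits

I(P;Q) = H(P) + H(Q) - H(P,Q)
  = 1.1216 + 0.9887 - 1.8050
  = 0.3053 bits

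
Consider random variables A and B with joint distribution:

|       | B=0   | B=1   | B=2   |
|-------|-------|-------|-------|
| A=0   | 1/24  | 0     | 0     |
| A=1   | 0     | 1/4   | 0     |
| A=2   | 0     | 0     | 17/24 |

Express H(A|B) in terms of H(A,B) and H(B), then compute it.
H(A|B) = H(A,B) - H(B)

Marginal P(B) (column sums):
  P(B=0) = 1/24 + 0 + 0 = 1/24
  P(B=1) = 0 + 1/4 + 0 = 1/4
  P(B=2) = 0 + 0 + 17/24 = 17/24

H(A,B) = -[(1/24)·log₂(1/24) + (1/4)·log₂(1/4) + (17/24)·log₂(17/24)]
  = 0.1910 + 0.5000 + 0.3524
  = 1.0434 bits
H(B) = -[(1/24)·log₂(1/24) + (1/4)·log₂(1/4) + (17/24)·log₂(17/24)]
  = 0.1910 + 0.5000 + 0.3524
  = 1.0434 bits

H(A|B) = 1.0434 - 1.0434 = 0.0000 bits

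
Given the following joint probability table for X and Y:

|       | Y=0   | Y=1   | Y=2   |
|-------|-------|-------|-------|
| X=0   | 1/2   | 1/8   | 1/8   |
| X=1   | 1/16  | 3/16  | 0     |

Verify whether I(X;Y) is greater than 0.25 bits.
Marginal P(X) (row sums):
  P(X=0) = 1/2 + 1/8 + 1/8 = 3/4
  P(X=1) = 1/16 + 3/16 + 0 = 1/4
Marginal P(Y) (column sums):
  P(Y=0) = 1/2 + 1/16 = 9/16
  P(Y=1) = 1/8 + 3/16 = 5/16
  P(Y=2) = 1/8 + 0 = 1/8

H(X) = -[(3/4)·log₂(3/4) + (1/4)·log₂(1/4)]
  = 0.3113 + 0.5000
  = 0.8113 bits
H(Y) = -[(9/16)·log₂(9/16) + (5/16)·log₂(5/16) + (1/8)·log₂(1/8)]
  = 0.4669 + 0.5244 + 0.3750
  = 1.3663 bits
H(X,Y) = -[(1/2)·log₂(1/2) + (1/8)·log₂(1/8) + (1/8)·log₂(1/8) + (1/16)·log₂(1/16) + (3/16)·log₂(3/16)]
  = 0.5000 + 0.3750 + 0.3750 + 0.2500 + 0.4528
  = 1.9528 bits

I(X;Y) = H(X) + H(Y) - H(X,Y)
  = 0.8113 + 1.3663 - 1.9528
  = 0.2248 bits

No. I(X;Y) = 0.2248 bits, which is ≤ 0.25 bits.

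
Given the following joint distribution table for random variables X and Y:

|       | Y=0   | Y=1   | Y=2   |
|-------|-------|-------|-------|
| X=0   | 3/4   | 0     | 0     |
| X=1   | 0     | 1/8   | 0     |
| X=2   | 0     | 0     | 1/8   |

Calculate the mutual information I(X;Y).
Marginal P(X) (row sums):
  P(X=0) = 3/4 + 0 + 0 = 3/4
  P(X=1) = 0 + 1/8 + 0 = 1/8
  P(X=2) = 0 + 0 + 1/8 = 1/8
Marginal P(Y) (column sums):
  P(Y=0) = 3/4 + 0 + 0 = 3/4
  P(Y=1) = 0 + 1/8 + 0 = 1/8
  P(Y=2) = 0 + 0 + 1/8 = 1/8

H(X) = -[(3/4)·log₂(3/4) + (1/8)·log₂(1/8) + (1/8)·log₂(1/8)]
  = 0.3113 + 0.3750 + 0.3750
  = 1.0613 bits
H(Y) = -[(3/4)·log₂(3/4) + (1/8)·log₂(1/8) + (1/8)·log₂(1/8)]
  = 0.3113 + 0.3750 + 0.3750
  = 1.0613 bits
H(X,Y) = -[(3/4)·log₂(3/4) + (1/8)·log₂(1/8) + (1/8)·log₂(1/8)]
  = 0.3113 + 0.3750 + 0.3750
  = 1.0613 bits

I(X;Y) = H(X) + H(Y) - H(X,Y)
  = 1.0613 + 1.0613 - 1.0613
  = 1.0613 bits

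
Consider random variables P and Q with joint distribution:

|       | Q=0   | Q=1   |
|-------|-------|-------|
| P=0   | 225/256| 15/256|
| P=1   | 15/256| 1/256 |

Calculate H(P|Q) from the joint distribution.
Marginal P(Q) (column sums):
  P(Q=0) = 225/256 + 15/256 = 15/16
  P(Q=1) = 15/256 + 1/256 = 1/16

H(P|Q) = -Σ P(P,Q)·log₂ P(P|Q), where P(P|Q) = P(P,Q) / P(Q)
  (P=0,Q=0): P(P|Q) = (225/256)/(15/16) = 15/16;  -(225/256)·log₂(15/16) = 0.0818
  (P=0,Q=1): P(P|Q) = (15/256)/(1/16) = 15/16;  -(15/256)·log₂(15/16) = 0.0055
  (P=1,Q=0): P(P|Q) = (15/256)/(15/16) = 1/16;  -(15/256)·log₂(1/16) = 0.2344
  (P=1,Q=1): P(P|Q) = (1/256)/(1/16) = 1/16;  -(1/256)·log₂(1/16) = 0.0156
H(P|Q) = 0.0818 + 0.0055 + 0.2344 + 0.0156
  = 0.3373 bits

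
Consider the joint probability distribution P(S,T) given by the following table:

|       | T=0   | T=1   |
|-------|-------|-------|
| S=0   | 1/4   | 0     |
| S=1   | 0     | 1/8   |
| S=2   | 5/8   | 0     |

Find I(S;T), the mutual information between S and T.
Marginal P(S) (row sums):
  P(S=0) = 1/4 + 0 = 1/4
  P(S=1) = 0 + 1/8 = 1/8
  P(S=2) = 5/8 + 0 = 5/8
Marginal P(T) (column sums):
  P(T=0) = 1/4 + 0 + 5/8 = 7/8
  P(T=1) = 0 + 1/8 + 0 = 1/8

H(S) = -[(1/4)·log₂(1/4) + (1/8)·log₂(1/8) + (5/8)·log₂(5/8)]
  = 0.5000 + 0.3750 + 0.4238
  = 1.2988 bits
H(T) = -[(7/8)·log₂(7/8) + (1/8)·log₂(1/8)]
  = 0.1686 + 0.3750
  = 0.5436 bits
H(S,T) = -[(1/4)·log₂(1/4) + (1/8)·log₂(1/8) + (5/8)·log₂(5/8)]
  = 0.5000 + 0.3750 + 0.4238
  = 1.2988 bits

I(S;T) = H(S) + H(T) - H(S,T)
  = 1.2988 + 0.5436 - 1.2988
  = 0.5436 bits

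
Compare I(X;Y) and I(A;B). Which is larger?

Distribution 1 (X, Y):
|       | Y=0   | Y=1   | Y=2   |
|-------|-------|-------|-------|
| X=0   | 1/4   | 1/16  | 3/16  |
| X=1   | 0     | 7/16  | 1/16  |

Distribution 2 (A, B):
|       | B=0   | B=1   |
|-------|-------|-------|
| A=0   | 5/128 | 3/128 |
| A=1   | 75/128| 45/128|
Distribution 1 (X, Y):
Marginal P(X) (row sums):
  P(X=0) = 1/4 + 1/16 + 3/16 = 1/2
  P(X=1) = 0 + 7/16 + 1/16 = 1/2
Marginal P(Y) (column sums):
  P(Y=0) = 1/4 + 0 = 1/4
  P(Y=1) = 1/16 + 7/16 = 1/2
  P(Y=2) = 3/16 + 1/16 = 1/4

H(X) = -[(1/2)·log₂(1/2) + (1/2)·log₂(1/2)]
  = 0.5000 + 0.5000
  = 1.0000 bits
H(Y) = -[(1/4)·log₂(1/4) + (1/2)·log₂(1/2) + (1/4)·log₂(1/4)]
  = 0.5000 + 0.5000 + 0.5000
  = 1.5000 bits
H(X,Y) = -[(1/4)·log₂(1/4) + (1/16)·log₂(1/16) + (3/16)·log₂(3/16) + (7/16)·log₂(7/16) + (1/16)·log₂(1/16)]
  = 0.5000 + 0.2500 + 0.4528 + 0.5218 + 0.2500
  = 1.9746 bits

I(X;Y) = H(X) + H(Y) - H(X,Y)
  = 1.0000 + 1.5000 - 1.9746
  = 0.5254 bits

Distribution 2 (A, B):
Marginal P(A) (row sums):
  P(A=0) = 5/128 + 3/128 = 1/16
  P(A=1) = 75/128 + 45/128 = 15/16
Marginal P(B) (column sums):
  P(B=0) = 5/128 + 75/128 = 5/8
  P(B=1) = 3/128 + 45/128 = 3/8

H(A) = -[(1/16)·log₂(1/16) + (15/16)·log₂(15/16)]
  = 0.2500 + 0.0873
  = 0.3373 bits
H(B) = -[(5/8)·log₂(5/8) + (3/8)·log₂(3/8)]
  = 0.4238 + 0.5306
  = 0.9544 bits
H(A,B) = -[(5/128)·log₂(5/128) + (3/128)·log₂(3/128) + (75/128)·log₂(75/128) + (45/128)·log₂(45/128)]
  = 0.1827 + 0.1269 + 0.4519 + 0.5302
  = 1.2917 bits

I(A;B) = H(A) + H(B) - H(A,B)
  = 0.3373 + 0.9544 - 1.2917
  = 0.0000 bits

I(X;Y) = 0.5254 bits > I(A;B) = 0.0000 bits, so (X, Y) has the higher mutual information (stronger dependence).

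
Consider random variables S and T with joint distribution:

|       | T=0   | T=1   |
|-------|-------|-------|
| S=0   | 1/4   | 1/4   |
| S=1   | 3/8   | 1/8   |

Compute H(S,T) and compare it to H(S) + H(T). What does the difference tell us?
Marginal P(S) (row sums):
  P(S=0) = 1/4 + 1/4 = 1/2
  P(S=1) = 3/8 + 1/8 = 1/2
Marginal P(T) (column sums):
  P(T=0) = 1/4 + 3/8 = 5/8
  P(T=1) = 1/4 + 1/8 = 3/8

H(S,T) = -[(1/4)·log₂(1/4) + (1/4)·log₂(1/4) + (3/8)·log₂(3/8) + (1/8)·log₂(1/8)]
  = 0.5000 + 0.5000 + 0.5306 + 0.3750
  = 1.9056 bits
H(S) = -[(1/2)·log₂(1/2) + (1/2)·log₂(1/2)]
  = 0.5000 + 0.5000
  = 1.0000 bits
H(T) = -[(5/8)·log₂(5/8) + (3/8)·log₂(3/8)]
  = 0.4238 + 0.5306
  = 0.9544 bits

H(S) + H(T) = 1.0000 + 0.9544 = 1.9544 bits
Difference: H(S) + H(T) - H(S,T) = 1.9544 - 1.9056 = 0.0488 bits = I(S;T)

The difference is the mutual information; it is positive here, so S and T are dependent (knowing one reduces uncertainty about the other by 0.0488 bits).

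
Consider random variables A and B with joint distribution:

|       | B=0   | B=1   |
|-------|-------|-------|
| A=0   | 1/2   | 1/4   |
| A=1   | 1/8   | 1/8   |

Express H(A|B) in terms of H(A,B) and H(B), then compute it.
H(A|B) = H(A,B) - H(B)

Marginal P(B) (column sums):
  P(B=0) = 1/2 + 1/8 = 5/8
  P(B=1) = 1/4 + 1/8 = 3/8

H(A,B) = -[(1/2)·log₂(1/2) + (1/4)·log₂(1/4) + (1/8)·log₂(1/8) + (1/8)·log₂(1/8)]
  = 0.5000 + 0.5000 + 0.3750 + 0.3750
  = 1.7500 bits
H(B) = -[(5/8)·log₂(5/8) + (3/8)·log₂(3/8)]
  = 0.4238 + 0.5306
  = 0.9544 bits

H(A|B) = 1.7500 - 0.9544 = 0.7956 bits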